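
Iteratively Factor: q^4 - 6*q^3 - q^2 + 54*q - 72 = (q - 4)*(q^3 - 2*q^2 - 9*q + 18) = (q - 4)*(q + 3)*(q^2 - 5*q + 6) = (q - 4)*(q - 3)*(q + 3)*(q - 2)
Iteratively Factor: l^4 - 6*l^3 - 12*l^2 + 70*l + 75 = (l - 5)*(l^3 - l^2 - 17*l - 15) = (l - 5)*(l + 3)*(l^2 - 4*l - 5) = (l - 5)*(l + 1)*(l + 3)*(l - 5)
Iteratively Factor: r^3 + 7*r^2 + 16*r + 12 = (r + 2)*(r^2 + 5*r + 6) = (r + 2)*(r + 3)*(r + 2)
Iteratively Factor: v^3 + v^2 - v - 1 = (v + 1)*(v^2 - 1) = (v - 1)*(v + 1)*(v + 1)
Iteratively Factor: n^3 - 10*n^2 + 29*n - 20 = (n - 5)*(n^2 - 5*n + 4) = (n - 5)*(n - 4)*(n - 1)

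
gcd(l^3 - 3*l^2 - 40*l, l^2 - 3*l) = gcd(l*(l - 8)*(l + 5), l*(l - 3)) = l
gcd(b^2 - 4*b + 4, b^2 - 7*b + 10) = b - 2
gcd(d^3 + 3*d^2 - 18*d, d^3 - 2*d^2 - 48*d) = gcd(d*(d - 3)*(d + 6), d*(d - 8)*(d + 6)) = d^2 + 6*d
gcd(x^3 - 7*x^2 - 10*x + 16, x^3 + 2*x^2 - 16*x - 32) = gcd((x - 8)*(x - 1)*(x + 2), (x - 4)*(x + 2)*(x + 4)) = x + 2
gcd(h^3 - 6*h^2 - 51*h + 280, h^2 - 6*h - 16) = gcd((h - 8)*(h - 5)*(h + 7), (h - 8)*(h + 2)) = h - 8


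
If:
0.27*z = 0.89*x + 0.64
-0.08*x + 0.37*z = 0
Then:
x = -0.77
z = -0.17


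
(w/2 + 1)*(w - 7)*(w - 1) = w^3/2 - 3*w^2 - 9*w/2 + 7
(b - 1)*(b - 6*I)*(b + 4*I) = b^3 - b^2 - 2*I*b^2 + 24*b + 2*I*b - 24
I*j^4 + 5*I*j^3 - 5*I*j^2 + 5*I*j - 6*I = (j + 6)*(j - I)*(j + I)*(I*j - I)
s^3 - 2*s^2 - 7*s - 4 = (s - 4)*(s + 1)^2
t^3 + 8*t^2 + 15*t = t*(t + 3)*(t + 5)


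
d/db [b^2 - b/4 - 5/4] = 2*b - 1/4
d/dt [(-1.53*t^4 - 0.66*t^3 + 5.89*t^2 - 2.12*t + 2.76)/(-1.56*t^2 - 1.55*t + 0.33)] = (4.7736*t^5 + 8.1441*t^4 + 0.0263999999999989*t^3 - 13.0901*t^2 + 12.4986*t + 3.5784)/(2.4336*t^4 + 4.836*t^3 + 1.3729*t^2 - 1.023*t + 0.1089)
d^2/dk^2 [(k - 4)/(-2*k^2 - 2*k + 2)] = (-(k - 4)*(2*k + 1)^2 + 3*(k - 1)*(k^2 + k - 1))/(k^2 + k - 1)^3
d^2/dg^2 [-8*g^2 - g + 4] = -16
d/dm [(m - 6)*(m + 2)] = 2*m - 4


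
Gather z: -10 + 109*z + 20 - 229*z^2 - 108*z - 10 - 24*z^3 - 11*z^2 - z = -24*z^3 - 240*z^2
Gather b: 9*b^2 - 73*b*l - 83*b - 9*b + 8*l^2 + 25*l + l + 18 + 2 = 9*b^2 + b*(-73*l - 92) + 8*l^2 + 26*l + 20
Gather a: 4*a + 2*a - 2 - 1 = 6*a - 3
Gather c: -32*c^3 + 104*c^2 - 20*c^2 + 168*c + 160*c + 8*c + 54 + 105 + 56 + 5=-32*c^3 + 84*c^2 + 336*c + 220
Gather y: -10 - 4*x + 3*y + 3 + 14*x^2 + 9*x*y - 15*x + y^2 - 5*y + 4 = 14*x^2 - 19*x + y^2 + y*(9*x - 2) - 3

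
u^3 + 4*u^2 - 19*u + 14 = (u - 2)*(u - 1)*(u + 7)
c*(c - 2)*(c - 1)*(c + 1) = c^4 - 2*c^3 - c^2 + 2*c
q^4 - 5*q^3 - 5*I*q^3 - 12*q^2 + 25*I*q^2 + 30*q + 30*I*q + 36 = (q - 6)*(q + 1)*(q - 3*I)*(q - 2*I)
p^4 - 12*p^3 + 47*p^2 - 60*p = p*(p - 5)*(p - 4)*(p - 3)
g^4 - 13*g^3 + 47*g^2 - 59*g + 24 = (g - 8)*(g - 3)*(g - 1)^2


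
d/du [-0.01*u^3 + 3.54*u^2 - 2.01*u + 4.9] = -0.03*u^2 + 7.08*u - 2.01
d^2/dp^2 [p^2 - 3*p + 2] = 2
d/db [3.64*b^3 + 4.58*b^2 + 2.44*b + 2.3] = 10.92*b^2 + 9.16*b + 2.44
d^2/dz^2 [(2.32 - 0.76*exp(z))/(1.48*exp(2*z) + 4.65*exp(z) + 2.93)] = (-1.664704*exp(4*z) + 25.557232*exp(3*z) + 67.672704*exp(2*z) + 20.277028*exp(z) - 38.133364)*exp(z)/(3.241792*exp(6*z) + 30.55608*exp(5*z) + 115.257516*exp(4*z) + 221.530185*exp(3*z) + 228.178731*exp(2*z) + 119.759355*exp(z) + 25.153757)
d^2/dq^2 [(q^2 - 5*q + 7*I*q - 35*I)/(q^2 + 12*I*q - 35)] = 10*(-1 - I)/(q^3 + 15*I*q^2 - 75*q - 125*I)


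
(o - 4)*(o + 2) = o^2 - 2*o - 8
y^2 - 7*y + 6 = (y - 6)*(y - 1)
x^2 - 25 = (x - 5)*(x + 5)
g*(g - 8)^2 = g^3 - 16*g^2 + 64*g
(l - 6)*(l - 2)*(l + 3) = l^3 - 5*l^2 - 12*l + 36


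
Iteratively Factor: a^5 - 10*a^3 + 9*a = (a + 1)*(a^4 - a^3 - 9*a^2 + 9*a) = (a - 3)*(a + 1)*(a^3 + 2*a^2 - 3*a) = a*(a - 3)*(a + 1)*(a^2 + 2*a - 3) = a*(a - 3)*(a + 1)*(a + 3)*(a - 1)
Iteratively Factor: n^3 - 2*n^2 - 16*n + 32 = (n + 4)*(n^2 - 6*n + 8) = (n - 2)*(n + 4)*(n - 4)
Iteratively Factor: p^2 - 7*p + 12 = (p - 3)*(p - 4)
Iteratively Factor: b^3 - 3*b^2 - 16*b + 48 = (b - 4)*(b^2 + b - 12) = (b - 4)*(b + 4)*(b - 3)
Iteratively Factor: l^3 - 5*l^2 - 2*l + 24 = (l - 4)*(l^2 - l - 6) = (l - 4)*(l - 3)*(l + 2)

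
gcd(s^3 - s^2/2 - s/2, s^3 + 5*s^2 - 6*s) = s^2 - s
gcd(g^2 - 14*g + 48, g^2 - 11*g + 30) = g - 6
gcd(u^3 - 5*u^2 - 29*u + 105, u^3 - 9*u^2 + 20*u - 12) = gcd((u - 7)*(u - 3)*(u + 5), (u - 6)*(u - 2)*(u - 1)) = 1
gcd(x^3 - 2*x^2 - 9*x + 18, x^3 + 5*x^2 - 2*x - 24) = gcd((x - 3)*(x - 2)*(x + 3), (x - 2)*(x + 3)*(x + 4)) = x^2 + x - 6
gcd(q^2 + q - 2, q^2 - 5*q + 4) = q - 1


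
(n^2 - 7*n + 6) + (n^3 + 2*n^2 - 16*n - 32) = n^3 + 3*n^2 - 23*n - 26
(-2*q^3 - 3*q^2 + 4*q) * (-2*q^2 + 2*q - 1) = 4*q^5 + 2*q^4 - 12*q^3 + 11*q^2 - 4*q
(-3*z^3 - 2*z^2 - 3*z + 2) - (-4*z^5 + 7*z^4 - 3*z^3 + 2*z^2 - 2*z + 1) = 4*z^5 - 7*z^4 - 4*z^2 - z + 1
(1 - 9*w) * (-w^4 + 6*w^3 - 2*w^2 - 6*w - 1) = 9*w^5 - 55*w^4 + 24*w^3 + 52*w^2 + 3*w - 1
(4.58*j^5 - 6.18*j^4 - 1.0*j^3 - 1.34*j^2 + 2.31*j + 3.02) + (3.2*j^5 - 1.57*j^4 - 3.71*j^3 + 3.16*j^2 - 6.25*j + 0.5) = 7.78*j^5 - 7.75*j^4 - 4.71*j^3 + 1.82*j^2 - 3.94*j + 3.52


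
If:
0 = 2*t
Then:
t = 0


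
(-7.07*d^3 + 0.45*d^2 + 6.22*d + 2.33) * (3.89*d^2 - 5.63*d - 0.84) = -27.5023*d^5 + 41.5546*d^4 + 27.6011*d^3 - 26.3329*d^2 - 18.3427*d - 1.9572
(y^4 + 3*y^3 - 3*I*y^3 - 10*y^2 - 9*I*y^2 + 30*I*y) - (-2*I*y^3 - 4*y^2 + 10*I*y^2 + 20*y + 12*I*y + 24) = y^4 + 3*y^3 - I*y^3 - 6*y^2 - 19*I*y^2 - 20*y + 18*I*y - 24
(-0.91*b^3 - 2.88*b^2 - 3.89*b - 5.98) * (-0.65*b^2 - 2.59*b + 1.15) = 0.5915*b^5 + 4.2289*b^4 + 8.9412*b^3 + 10.6501*b^2 + 11.0147*b - 6.877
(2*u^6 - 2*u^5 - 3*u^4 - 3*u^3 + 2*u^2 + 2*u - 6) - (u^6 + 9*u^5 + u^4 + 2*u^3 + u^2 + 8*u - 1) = u^6 - 11*u^5 - 4*u^4 - 5*u^3 + u^2 - 6*u - 5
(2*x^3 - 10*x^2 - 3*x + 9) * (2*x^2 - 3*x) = 4*x^5 - 26*x^4 + 24*x^3 + 27*x^2 - 27*x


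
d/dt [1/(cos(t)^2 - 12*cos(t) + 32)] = 2*(cos(t) - 6)*sin(t)/(cos(t)^2 - 12*cos(t) + 32)^2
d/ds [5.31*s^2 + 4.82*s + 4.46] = 10.62*s + 4.82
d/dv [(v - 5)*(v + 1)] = 2*v - 4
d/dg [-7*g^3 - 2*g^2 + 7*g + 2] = -21*g^2 - 4*g + 7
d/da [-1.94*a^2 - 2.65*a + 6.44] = -3.88*a - 2.65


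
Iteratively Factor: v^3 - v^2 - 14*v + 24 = (v - 2)*(v^2 + v - 12) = (v - 3)*(v - 2)*(v + 4)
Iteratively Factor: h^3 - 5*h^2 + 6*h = (h - 3)*(h^2 - 2*h) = (h - 3)*(h - 2)*(h)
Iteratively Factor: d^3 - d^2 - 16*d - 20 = (d + 2)*(d^2 - 3*d - 10) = (d + 2)^2*(d - 5)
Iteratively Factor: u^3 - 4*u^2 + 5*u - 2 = (u - 1)*(u^2 - 3*u + 2) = (u - 2)*(u - 1)*(u - 1)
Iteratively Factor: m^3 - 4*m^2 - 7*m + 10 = (m + 2)*(m^2 - 6*m + 5) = (m - 1)*(m + 2)*(m - 5)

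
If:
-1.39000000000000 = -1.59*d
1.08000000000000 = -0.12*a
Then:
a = -9.00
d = 0.87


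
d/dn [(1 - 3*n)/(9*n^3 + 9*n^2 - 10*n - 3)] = (54*n^3 - 18*n + 19)/(81*n^6 + 162*n^5 - 99*n^4 - 234*n^3 + 46*n^2 + 60*n + 9)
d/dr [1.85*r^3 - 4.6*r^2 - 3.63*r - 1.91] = 5.55*r^2 - 9.2*r - 3.63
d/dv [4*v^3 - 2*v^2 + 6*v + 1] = 12*v^2 - 4*v + 6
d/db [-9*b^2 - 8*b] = -18*b - 8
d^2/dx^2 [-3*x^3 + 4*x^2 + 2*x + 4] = 8 - 18*x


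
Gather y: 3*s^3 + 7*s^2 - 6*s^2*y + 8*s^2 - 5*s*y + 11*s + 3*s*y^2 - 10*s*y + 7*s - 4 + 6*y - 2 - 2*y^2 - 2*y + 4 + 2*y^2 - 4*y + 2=3*s^3 + 15*s^2 + 3*s*y^2 + 18*s + y*(-6*s^2 - 15*s)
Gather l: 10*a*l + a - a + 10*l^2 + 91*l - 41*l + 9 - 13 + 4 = 10*l^2 + l*(10*a + 50)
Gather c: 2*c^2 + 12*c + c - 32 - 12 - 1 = 2*c^2 + 13*c - 45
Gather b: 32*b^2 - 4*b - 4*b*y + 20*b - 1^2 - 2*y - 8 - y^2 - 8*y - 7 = 32*b^2 + b*(16 - 4*y) - y^2 - 10*y - 16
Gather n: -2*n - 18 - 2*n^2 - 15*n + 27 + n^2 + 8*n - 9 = -n^2 - 9*n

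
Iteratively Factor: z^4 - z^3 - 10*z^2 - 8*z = (z + 1)*(z^3 - 2*z^2 - 8*z) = z*(z + 1)*(z^2 - 2*z - 8) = z*(z - 4)*(z + 1)*(z + 2)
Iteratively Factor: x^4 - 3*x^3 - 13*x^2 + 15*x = (x)*(x^3 - 3*x^2 - 13*x + 15) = x*(x - 1)*(x^2 - 2*x - 15) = x*(x - 1)*(x + 3)*(x - 5)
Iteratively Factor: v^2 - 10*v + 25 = (v - 5)*(v - 5)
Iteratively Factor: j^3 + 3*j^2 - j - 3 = (j + 1)*(j^2 + 2*j - 3) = (j - 1)*(j + 1)*(j + 3)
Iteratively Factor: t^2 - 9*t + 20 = (t - 5)*(t - 4)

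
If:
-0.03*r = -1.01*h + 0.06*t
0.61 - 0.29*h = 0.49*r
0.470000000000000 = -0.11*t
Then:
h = -0.21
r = 1.37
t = -4.27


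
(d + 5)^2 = d^2 + 10*d + 25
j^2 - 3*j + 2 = (j - 2)*(j - 1)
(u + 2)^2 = u^2 + 4*u + 4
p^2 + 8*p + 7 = (p + 1)*(p + 7)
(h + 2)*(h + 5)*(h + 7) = h^3 + 14*h^2 + 59*h + 70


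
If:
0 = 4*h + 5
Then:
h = -5/4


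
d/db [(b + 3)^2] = 2*b + 6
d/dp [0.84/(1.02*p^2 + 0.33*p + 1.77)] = (-1.7136*p - 0.2772)/(1.02*p^2 + 0.33*p + 1.77)^2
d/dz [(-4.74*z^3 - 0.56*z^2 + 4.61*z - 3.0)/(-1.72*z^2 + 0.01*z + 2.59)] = (8.1528*z^4 - 0.0948*z^3 - 28.9062*z^2 - 13.2208*z + 11.9699)/(2.9584*z^4 - 0.0344*z^3 - 8.9095*z^2 + 0.0518*z + 6.7081)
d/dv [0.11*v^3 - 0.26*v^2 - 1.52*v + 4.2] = 0.33*v^2 - 0.52*v - 1.52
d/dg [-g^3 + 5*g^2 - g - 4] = -3*g^2 + 10*g - 1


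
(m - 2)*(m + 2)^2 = m^3 + 2*m^2 - 4*m - 8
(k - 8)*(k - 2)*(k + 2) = k^3 - 8*k^2 - 4*k + 32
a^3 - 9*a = a*(a - 3)*(a + 3)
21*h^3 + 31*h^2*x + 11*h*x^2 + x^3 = (h + x)*(3*h + x)*(7*h + x)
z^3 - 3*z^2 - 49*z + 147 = (z - 7)*(z - 3)*(z + 7)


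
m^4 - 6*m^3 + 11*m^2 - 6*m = m*(m - 3)*(m - 2)*(m - 1)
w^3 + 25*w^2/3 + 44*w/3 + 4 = (w + 1/3)*(w + 2)*(w + 6)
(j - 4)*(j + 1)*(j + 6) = j^3 + 3*j^2 - 22*j - 24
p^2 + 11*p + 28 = (p + 4)*(p + 7)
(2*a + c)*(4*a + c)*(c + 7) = 8*a^2*c + 56*a^2 + 6*a*c^2 + 42*a*c + c^3 + 7*c^2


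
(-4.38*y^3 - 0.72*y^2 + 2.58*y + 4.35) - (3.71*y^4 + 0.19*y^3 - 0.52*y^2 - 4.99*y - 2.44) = -3.71*y^4 - 4.57*y^3 - 0.2*y^2 + 7.57*y + 6.79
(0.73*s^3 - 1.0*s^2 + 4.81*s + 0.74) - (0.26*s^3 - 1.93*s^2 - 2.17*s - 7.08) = 0.47*s^3 + 0.93*s^2 + 6.98*s + 7.82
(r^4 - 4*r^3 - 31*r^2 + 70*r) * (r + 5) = r^5 + r^4 - 51*r^3 - 85*r^2 + 350*r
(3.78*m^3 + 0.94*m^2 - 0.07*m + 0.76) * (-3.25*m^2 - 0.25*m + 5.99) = -12.285*m^5 - 4.0*m^4 + 22.6347*m^3 + 3.1781*m^2 - 0.6093*m + 4.5524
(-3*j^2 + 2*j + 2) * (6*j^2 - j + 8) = -18*j^4 + 15*j^3 - 14*j^2 + 14*j + 16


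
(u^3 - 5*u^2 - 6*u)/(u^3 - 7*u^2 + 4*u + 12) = u/(u - 2)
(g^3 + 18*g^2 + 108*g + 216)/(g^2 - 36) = (g^2 + 12*g + 36)/(g - 6)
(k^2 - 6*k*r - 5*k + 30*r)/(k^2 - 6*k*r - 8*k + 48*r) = (k - 5)/(k - 8)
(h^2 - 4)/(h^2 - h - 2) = (h + 2)/(h + 1)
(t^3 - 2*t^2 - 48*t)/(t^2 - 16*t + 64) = t*(t + 6)/(t - 8)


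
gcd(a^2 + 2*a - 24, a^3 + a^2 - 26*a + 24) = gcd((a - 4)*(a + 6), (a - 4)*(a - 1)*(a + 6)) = a^2 + 2*a - 24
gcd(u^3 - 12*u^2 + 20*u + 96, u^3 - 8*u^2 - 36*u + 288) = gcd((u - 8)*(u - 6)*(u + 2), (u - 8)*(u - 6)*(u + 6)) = u^2 - 14*u + 48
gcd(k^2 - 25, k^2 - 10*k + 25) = k - 5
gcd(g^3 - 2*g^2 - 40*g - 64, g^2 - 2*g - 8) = g + 2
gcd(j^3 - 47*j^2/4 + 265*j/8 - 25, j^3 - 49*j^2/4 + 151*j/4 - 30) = j^2 - 37*j/4 + 10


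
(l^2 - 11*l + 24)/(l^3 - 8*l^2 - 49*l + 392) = (l - 3)/(l^2 - 49)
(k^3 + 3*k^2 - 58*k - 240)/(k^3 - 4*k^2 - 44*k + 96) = (k + 5)/(k - 2)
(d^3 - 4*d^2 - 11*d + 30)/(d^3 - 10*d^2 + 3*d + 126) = (d^2 - 7*d + 10)/(d^2 - 13*d + 42)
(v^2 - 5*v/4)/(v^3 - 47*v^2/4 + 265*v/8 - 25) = 2*v/(2*v^2 - 21*v + 40)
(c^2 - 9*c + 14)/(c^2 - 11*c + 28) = (c - 2)/(c - 4)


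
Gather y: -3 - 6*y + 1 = -6*y - 2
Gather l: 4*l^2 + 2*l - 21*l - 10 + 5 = 4*l^2 - 19*l - 5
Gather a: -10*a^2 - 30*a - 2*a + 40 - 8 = -10*a^2 - 32*a + 32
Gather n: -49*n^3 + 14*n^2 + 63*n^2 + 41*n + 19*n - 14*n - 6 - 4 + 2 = -49*n^3 + 77*n^2 + 46*n - 8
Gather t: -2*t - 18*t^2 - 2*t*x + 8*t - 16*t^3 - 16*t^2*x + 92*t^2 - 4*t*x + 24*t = -16*t^3 + t^2*(74 - 16*x) + t*(30 - 6*x)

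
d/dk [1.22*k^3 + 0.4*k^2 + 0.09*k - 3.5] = 3.66*k^2 + 0.8*k + 0.09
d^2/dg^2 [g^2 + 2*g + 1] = 2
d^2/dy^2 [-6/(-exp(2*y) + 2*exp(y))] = 12*((1 - 2*exp(y))*(exp(y) - 2) + 4*(1 - exp(y))^2)*exp(-y)/(exp(y) - 2)^3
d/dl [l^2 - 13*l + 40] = 2*l - 13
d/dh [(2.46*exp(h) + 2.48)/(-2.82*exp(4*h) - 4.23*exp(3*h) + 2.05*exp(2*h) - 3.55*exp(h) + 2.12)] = (20.8116*exp(4*h) + 48.786*exp(3*h) + 26.4282*exp(2*h) - 10.168*exp(h) + 14.0192)*exp(h)/(7.9524*exp(8*h) + 23.8572*exp(7*h) + 6.33090000000001*exp(6*h) + 2.679*exp(5*h) + 22.2787*exp(4*h) - 32.4902*exp(3*h) + 21.2945*exp(2*h) - 15.052*exp(h) + 4.4944)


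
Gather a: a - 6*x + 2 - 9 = a - 6*x - 7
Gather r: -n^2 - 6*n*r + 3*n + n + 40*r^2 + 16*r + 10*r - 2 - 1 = -n^2 + 4*n + 40*r^2 + r*(26 - 6*n) - 3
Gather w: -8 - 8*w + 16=8 - 8*w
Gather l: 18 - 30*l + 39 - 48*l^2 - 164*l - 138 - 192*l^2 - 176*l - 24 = -240*l^2 - 370*l - 105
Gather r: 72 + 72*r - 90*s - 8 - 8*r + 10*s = 64*r - 80*s + 64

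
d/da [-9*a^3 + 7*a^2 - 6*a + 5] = -27*a^2 + 14*a - 6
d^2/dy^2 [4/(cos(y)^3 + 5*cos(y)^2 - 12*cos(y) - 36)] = 4*((-45*cos(y) + 40*cos(2*y) + 9*cos(3*y))*(cos(y)^3 + 5*cos(y)^2 - 12*cos(y) - 36)/4 + 2*(3*cos(y)^2 + 10*cos(y) - 12)^2*sin(y)^2)/(cos(y)^3 + 5*cos(y)^2 - 12*cos(y) - 36)^3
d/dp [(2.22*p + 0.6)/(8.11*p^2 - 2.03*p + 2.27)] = (-18.0042*p^2 - 9.732*p + 6.2574)/(65.7721*p^4 - 32.9266*p^3 + 40.9403*p^2 - 9.2162*p + 5.1529)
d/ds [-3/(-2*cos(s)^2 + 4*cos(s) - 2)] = 3*sin(s)/(cos(s) - 1)^3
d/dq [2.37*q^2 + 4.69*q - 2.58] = 4.74*q + 4.69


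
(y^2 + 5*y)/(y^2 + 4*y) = (y + 5)/(y + 4)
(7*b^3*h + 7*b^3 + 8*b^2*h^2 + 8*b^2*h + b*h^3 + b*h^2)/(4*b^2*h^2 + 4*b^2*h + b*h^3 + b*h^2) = (7*b^2 + 8*b*h + h^2)/(h*(4*b + h))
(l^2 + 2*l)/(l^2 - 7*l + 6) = l*(l + 2)/(l^2 - 7*l + 6)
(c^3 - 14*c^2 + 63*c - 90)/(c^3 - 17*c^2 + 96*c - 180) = (c - 3)/(c - 6)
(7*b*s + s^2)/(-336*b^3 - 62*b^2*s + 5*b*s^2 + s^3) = s/(-48*b^2 - 2*b*s + s^2)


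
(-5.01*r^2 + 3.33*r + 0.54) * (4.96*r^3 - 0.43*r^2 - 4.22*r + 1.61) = -24.8496*r^5 + 18.6711*r^4 + 22.3887*r^3 - 22.3509*r^2 + 3.0825*r + 0.8694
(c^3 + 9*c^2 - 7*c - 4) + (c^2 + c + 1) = c^3 + 10*c^2 - 6*c - 3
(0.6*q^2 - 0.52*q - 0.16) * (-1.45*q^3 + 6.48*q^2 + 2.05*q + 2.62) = -0.87*q^5 + 4.642*q^4 - 1.9076*q^3 - 0.5308*q^2 - 1.6904*q - 0.4192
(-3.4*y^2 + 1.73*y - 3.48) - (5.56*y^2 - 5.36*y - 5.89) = -8.96*y^2 + 7.09*y + 2.41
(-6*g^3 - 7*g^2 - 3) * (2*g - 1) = -12*g^4 - 8*g^3 + 7*g^2 - 6*g + 3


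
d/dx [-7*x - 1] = -7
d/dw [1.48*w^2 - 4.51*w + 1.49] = 2.96*w - 4.51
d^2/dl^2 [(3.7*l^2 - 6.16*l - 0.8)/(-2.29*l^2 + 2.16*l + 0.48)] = (-2.8421709430404e-14*l^4 + 28.003952*l^3 + 0.769439999999946*l^2 + 16.883712*l - 5.254656)/(12.008989*l^6 - 33.981768*l^5 + 24.501168*l^4 + 4.167936*l^3 - 5.135616*l^2 - 1.492992*l - 0.110592)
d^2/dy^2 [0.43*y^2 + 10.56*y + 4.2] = 0.860000000000000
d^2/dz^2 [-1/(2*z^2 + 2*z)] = (z*(z + 1) - (2*z + 1)^2)/(z^3*(z + 1)^3)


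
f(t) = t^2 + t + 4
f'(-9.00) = -17.00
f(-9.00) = 76.00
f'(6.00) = 13.00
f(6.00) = 46.00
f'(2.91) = 6.82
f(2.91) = 15.38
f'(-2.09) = -3.18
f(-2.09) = 6.28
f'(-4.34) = -7.68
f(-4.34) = 18.50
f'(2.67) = 6.34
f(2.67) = 13.80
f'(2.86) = 6.72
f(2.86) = 15.04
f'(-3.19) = -5.38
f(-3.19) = 10.99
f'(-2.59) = -4.18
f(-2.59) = 8.12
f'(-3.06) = -5.12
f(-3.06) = 10.30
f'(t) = 2*t + 1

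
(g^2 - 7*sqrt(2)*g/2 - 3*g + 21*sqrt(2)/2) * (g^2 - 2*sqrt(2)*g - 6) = g^4 - 11*sqrt(2)*g^3/2 - 3*g^3 + 8*g^2 + 33*sqrt(2)*g^2/2 - 24*g + 21*sqrt(2)*g - 63*sqrt(2)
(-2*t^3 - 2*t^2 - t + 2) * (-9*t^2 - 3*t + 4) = 18*t^5 + 24*t^4 + 7*t^3 - 23*t^2 - 10*t + 8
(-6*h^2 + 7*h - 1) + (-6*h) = -6*h^2 + h - 1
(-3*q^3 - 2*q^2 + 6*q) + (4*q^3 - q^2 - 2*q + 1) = q^3 - 3*q^2 + 4*q + 1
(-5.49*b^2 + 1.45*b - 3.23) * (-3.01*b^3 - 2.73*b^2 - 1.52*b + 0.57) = 16.5249*b^5 + 10.6232*b^4 + 14.1086*b^3 + 3.4846*b^2 + 5.7361*b - 1.8411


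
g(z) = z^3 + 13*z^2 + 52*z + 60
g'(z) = 3*z^2 + 26*z + 52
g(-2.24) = -2.49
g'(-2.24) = 8.81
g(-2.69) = -5.28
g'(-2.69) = 3.77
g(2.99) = 358.43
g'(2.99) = 156.56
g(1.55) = 175.56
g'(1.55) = 99.51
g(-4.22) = -3.08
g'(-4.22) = -4.29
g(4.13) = 566.94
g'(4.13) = 210.55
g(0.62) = 97.48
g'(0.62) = 69.27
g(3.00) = 360.00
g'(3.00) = 157.00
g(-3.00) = -6.00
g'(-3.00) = 1.00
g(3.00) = 360.00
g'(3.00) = 157.00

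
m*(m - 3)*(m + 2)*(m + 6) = m^4 + 5*m^3 - 12*m^2 - 36*m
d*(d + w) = d^2 + d*w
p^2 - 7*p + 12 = (p - 4)*(p - 3)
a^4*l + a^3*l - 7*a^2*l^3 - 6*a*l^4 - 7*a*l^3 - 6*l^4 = (a - 3*l)*(a + l)*(a + 2*l)*(a*l + l)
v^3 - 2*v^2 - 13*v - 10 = (v - 5)*(v + 1)*(v + 2)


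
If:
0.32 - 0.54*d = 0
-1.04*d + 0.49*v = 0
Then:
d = 0.59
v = 1.26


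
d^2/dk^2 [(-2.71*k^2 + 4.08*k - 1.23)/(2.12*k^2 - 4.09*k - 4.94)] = (-10.321432*k^3 - 203.4564*k^2 + 320.364648*k - 364.051262)/(9.528128*k^6 - 55.146288*k^5 + 39.783708*k^4 + 188.584583*k^3 - 92.7035459999999*k^2 - 299.432172*k - 120.553784)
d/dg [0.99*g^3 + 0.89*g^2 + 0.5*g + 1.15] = 2.97*g^2 + 1.78*g + 0.5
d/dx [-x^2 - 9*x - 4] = -2*x - 9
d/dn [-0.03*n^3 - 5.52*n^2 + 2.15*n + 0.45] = -0.09*n^2 - 11.04*n + 2.15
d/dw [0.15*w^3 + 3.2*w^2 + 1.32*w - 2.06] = 0.45*w^2 + 6.4*w + 1.32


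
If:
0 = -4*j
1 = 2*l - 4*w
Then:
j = 0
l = 2*w + 1/2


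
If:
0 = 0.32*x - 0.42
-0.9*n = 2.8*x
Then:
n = -4.08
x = 1.31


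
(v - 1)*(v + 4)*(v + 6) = v^3 + 9*v^2 + 14*v - 24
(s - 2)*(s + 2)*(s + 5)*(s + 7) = s^4 + 12*s^3 + 31*s^2 - 48*s - 140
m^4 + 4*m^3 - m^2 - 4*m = m*(m - 1)*(m + 1)*(m + 4)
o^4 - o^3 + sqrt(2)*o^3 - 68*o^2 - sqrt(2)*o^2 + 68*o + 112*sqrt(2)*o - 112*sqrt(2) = (o - 1)*(o - 4*sqrt(2))*(o - 2*sqrt(2))*(o + 7*sqrt(2))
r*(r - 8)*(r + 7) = r^3 - r^2 - 56*r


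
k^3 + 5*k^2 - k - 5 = (k - 1)*(k + 1)*(k + 5)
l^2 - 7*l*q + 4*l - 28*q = (l + 4)*(l - 7*q)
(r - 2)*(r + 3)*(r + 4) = r^3 + 5*r^2 - 2*r - 24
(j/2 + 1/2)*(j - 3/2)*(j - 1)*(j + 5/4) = j^4/2 - j^3/8 - 23*j^2/16 + j/8 + 15/16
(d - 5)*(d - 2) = d^2 - 7*d + 10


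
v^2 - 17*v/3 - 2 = (v - 6)*(v + 1/3)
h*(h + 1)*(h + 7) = h^3 + 8*h^2 + 7*h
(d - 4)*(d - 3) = d^2 - 7*d + 12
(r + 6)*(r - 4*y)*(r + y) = r^3 - 3*r^2*y + 6*r^2 - 4*r*y^2 - 18*r*y - 24*y^2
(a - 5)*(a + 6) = a^2 + a - 30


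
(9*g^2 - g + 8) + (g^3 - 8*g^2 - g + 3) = g^3 + g^2 - 2*g + 11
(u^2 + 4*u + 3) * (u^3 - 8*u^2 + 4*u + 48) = u^5 - 4*u^4 - 25*u^3 + 40*u^2 + 204*u + 144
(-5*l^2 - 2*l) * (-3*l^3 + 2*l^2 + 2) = 15*l^5 - 4*l^4 - 4*l^3 - 10*l^2 - 4*l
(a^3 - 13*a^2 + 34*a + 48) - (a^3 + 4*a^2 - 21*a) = -17*a^2 + 55*a + 48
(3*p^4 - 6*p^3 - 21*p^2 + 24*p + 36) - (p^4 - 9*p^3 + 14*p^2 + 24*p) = 2*p^4 + 3*p^3 - 35*p^2 + 36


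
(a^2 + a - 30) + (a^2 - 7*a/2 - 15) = 2*a^2 - 5*a/2 - 45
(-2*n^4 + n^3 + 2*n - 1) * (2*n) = -4*n^5 + 2*n^4 + 4*n^2 - 2*n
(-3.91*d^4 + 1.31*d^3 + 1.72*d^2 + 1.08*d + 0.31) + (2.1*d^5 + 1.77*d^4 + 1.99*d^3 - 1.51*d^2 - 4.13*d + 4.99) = 2.1*d^5 - 2.14*d^4 + 3.3*d^3 + 0.21*d^2 - 3.05*d + 5.3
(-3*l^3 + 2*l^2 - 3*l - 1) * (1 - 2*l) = 6*l^4 - 7*l^3 + 8*l^2 - l - 1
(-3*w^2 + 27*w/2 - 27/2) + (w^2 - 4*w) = -2*w^2 + 19*w/2 - 27/2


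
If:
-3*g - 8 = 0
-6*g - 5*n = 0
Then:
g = -8/3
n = 16/5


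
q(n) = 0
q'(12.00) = 0.00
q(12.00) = 0.00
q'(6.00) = 0.00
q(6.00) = 0.00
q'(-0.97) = 0.00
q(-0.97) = 0.00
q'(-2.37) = 0.00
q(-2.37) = 0.00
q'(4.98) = 0.00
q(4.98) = 0.00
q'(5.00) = 0.00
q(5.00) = 0.00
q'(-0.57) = 0.00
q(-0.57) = 0.00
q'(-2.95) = 0.00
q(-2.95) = 0.00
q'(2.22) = 0.00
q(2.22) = 0.00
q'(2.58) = 0.00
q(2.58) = 0.00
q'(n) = 0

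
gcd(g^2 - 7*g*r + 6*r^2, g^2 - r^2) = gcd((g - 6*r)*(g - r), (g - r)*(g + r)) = -g + r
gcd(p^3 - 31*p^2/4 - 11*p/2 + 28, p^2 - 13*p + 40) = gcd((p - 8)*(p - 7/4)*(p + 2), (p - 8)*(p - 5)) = p - 8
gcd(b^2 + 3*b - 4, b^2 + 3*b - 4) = b^2 + 3*b - 4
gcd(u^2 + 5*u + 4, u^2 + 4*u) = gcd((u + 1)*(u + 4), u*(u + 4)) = u + 4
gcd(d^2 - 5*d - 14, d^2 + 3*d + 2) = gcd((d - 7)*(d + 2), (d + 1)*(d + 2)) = d + 2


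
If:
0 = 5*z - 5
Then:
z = 1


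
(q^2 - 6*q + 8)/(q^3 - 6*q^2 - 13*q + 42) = (q - 4)/(q^2 - 4*q - 21)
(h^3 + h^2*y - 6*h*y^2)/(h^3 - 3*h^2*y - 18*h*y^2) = (-h + 2*y)/(-h + 6*y)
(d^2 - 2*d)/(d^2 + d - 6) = d/(d + 3)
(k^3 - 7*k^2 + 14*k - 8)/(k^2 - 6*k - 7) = (-k^3 + 7*k^2 - 14*k + 8)/(-k^2 + 6*k + 7)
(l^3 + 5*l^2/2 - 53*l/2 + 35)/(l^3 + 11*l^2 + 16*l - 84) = (l - 5/2)/(l + 6)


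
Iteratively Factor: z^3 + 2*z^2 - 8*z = (z)*(z^2 + 2*z - 8) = z*(z - 2)*(z + 4)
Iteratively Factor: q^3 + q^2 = (q)*(q^2 + q) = q^2*(q + 1)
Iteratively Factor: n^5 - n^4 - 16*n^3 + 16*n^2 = (n + 4)*(n^4 - 5*n^3 + 4*n^2) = n*(n + 4)*(n^3 - 5*n^2 + 4*n) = n*(n - 1)*(n + 4)*(n^2 - 4*n) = n*(n - 4)*(n - 1)*(n + 4)*(n)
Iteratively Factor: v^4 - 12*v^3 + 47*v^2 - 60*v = (v)*(v^3 - 12*v^2 + 47*v - 60) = v*(v - 4)*(v^2 - 8*v + 15) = v*(v - 5)*(v - 4)*(v - 3)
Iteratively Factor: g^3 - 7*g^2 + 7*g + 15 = (g + 1)*(g^2 - 8*g + 15) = (g - 3)*(g + 1)*(g - 5)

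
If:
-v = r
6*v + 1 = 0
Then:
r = 1/6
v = -1/6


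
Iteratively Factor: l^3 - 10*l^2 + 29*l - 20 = (l - 5)*(l^2 - 5*l + 4) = (l - 5)*(l - 1)*(l - 4)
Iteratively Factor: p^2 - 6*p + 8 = (p - 4)*(p - 2)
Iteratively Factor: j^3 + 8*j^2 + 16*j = (j)*(j^2 + 8*j + 16) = j*(j + 4)*(j + 4)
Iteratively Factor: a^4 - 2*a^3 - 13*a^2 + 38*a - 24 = (a - 3)*(a^3 + a^2 - 10*a + 8) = (a - 3)*(a + 4)*(a^2 - 3*a + 2) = (a - 3)*(a - 2)*(a + 4)*(a - 1)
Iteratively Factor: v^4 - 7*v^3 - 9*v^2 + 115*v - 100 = (v - 1)*(v^3 - 6*v^2 - 15*v + 100) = (v - 1)*(v + 4)*(v^2 - 10*v + 25) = (v - 5)*(v - 1)*(v + 4)*(v - 5)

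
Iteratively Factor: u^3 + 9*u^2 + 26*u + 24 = (u + 3)*(u^2 + 6*u + 8) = (u + 3)*(u + 4)*(u + 2)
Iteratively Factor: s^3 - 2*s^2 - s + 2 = (s - 1)*(s^2 - s - 2) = (s - 2)*(s - 1)*(s + 1)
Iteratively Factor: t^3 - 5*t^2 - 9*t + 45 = (t - 3)*(t^2 - 2*t - 15) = (t - 3)*(t + 3)*(t - 5)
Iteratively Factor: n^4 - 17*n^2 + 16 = (n - 1)*(n^3 + n^2 - 16*n - 16) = (n - 4)*(n - 1)*(n^2 + 5*n + 4) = (n - 4)*(n - 1)*(n + 4)*(n + 1)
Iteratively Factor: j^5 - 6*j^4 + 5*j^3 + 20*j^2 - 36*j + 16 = (j - 1)*(j^4 - 5*j^3 + 20*j - 16) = (j - 1)*(j + 2)*(j^3 - 7*j^2 + 14*j - 8) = (j - 2)*(j - 1)*(j + 2)*(j^2 - 5*j + 4) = (j - 2)*(j - 1)^2*(j + 2)*(j - 4)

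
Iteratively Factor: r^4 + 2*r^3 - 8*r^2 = (r + 4)*(r^3 - 2*r^2) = r*(r + 4)*(r^2 - 2*r) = r*(r - 2)*(r + 4)*(r)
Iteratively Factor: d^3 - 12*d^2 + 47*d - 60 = (d - 5)*(d^2 - 7*d + 12) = (d - 5)*(d - 3)*(d - 4)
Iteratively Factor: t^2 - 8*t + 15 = (t - 5)*(t - 3)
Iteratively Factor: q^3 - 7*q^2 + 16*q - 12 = (q - 2)*(q^2 - 5*q + 6) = (q - 2)^2*(q - 3)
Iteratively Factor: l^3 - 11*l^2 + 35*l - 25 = (l - 5)*(l^2 - 6*l + 5) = (l - 5)*(l - 1)*(l - 5)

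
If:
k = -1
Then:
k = -1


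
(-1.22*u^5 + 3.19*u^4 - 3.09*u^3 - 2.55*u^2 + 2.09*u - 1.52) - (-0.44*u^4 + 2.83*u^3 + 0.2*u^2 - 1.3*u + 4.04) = -1.22*u^5 + 3.63*u^4 - 5.92*u^3 - 2.75*u^2 + 3.39*u - 5.56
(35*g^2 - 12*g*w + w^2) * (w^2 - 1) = 35*g^2*w^2 - 35*g^2 - 12*g*w^3 + 12*g*w + w^4 - w^2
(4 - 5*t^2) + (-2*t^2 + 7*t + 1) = -7*t^2 + 7*t + 5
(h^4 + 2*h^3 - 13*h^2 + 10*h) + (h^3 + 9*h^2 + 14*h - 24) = h^4 + 3*h^3 - 4*h^2 + 24*h - 24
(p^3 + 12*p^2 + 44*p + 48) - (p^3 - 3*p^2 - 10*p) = 15*p^2 + 54*p + 48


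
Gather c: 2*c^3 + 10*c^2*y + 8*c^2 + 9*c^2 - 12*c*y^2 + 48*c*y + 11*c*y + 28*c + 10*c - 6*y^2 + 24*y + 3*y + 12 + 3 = 2*c^3 + c^2*(10*y + 17) + c*(-12*y^2 + 59*y + 38) - 6*y^2 + 27*y + 15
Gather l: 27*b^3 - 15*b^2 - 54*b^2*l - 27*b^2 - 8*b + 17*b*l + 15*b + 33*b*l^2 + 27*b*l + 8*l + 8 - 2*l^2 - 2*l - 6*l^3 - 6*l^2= 27*b^3 - 42*b^2 + 7*b - 6*l^3 + l^2*(33*b - 8) + l*(-54*b^2 + 44*b + 6) + 8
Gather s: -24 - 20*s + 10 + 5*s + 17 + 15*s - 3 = 0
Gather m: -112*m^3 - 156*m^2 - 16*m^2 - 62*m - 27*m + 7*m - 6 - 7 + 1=-112*m^3 - 172*m^2 - 82*m - 12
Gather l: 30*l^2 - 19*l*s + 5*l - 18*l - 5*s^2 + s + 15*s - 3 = 30*l^2 + l*(-19*s - 13) - 5*s^2 + 16*s - 3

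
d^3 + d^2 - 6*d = d*(d - 2)*(d + 3)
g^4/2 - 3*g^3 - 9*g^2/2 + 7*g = g*(g/2 + 1)*(g - 7)*(g - 1)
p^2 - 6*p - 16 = (p - 8)*(p + 2)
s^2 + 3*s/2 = s*(s + 3/2)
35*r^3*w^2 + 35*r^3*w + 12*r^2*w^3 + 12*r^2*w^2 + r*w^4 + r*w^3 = w*(5*r + w)*(7*r + w)*(r*w + r)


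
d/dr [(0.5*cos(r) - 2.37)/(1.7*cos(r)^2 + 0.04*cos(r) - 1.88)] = (0.85*cos(r)^2 - 8.058*cos(r) + 0.8452)*sin(r)/(2.89*cos(r)^4 + 0.136*cos(r)^3 - 6.3904*cos(r)^2 - 0.1504*cos(r) + 3.5344)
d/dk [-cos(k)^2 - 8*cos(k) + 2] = 2*(cos(k) + 4)*sin(k)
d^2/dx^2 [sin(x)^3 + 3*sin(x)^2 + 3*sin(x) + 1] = (6 - 9*sin(x))*(sin(x) + 1)^2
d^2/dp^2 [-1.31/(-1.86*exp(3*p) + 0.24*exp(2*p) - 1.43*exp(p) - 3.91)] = ((-21.9294*exp(2*p) + 1.2576*exp(p) - 1.8733)*(1.86*exp(3*p) - 0.24*exp(2*p) + 1.43*exp(p) + 3.91) + 1.31*(5.58*exp(2*p) - 0.48*exp(p) + 1.43)*(11.16*exp(2*p) - 0.96*exp(p) + 2.86)*exp(p))*exp(p)/(1.86*exp(3*p) - 0.24*exp(2*p) + 1.43*exp(p) + 3.91)^3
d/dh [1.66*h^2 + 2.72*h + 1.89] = 3.32*h + 2.72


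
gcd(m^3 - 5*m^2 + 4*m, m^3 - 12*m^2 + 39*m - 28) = m^2 - 5*m + 4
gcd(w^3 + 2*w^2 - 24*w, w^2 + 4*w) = w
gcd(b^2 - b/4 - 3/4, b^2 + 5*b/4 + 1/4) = 1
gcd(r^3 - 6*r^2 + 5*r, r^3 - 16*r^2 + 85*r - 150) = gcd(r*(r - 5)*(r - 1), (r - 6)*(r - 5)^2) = r - 5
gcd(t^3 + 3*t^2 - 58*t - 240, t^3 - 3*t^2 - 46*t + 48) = t^2 - 2*t - 48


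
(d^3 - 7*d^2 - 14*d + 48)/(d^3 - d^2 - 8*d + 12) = (d - 8)/(d - 2)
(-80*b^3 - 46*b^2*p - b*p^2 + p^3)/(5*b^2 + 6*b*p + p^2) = (-16*b^2 - 6*b*p + p^2)/(b + p)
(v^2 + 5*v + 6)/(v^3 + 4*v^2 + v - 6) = 1/(v - 1)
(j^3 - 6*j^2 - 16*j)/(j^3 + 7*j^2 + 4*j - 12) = j*(j - 8)/(j^2 + 5*j - 6)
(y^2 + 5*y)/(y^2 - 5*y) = (y + 5)/(y - 5)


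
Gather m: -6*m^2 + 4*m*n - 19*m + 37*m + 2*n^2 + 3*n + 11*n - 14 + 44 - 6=-6*m^2 + m*(4*n + 18) + 2*n^2 + 14*n + 24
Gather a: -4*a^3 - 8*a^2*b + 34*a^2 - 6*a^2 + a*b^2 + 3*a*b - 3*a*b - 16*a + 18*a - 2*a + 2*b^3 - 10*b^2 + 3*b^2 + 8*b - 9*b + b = -4*a^3 + a^2*(28 - 8*b) + a*b^2 + 2*b^3 - 7*b^2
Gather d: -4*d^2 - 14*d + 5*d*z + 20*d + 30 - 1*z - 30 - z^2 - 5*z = -4*d^2 + d*(5*z + 6) - z^2 - 6*z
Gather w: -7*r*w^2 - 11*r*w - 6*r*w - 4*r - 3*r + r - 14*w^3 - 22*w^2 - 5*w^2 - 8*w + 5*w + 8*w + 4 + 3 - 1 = -6*r - 14*w^3 + w^2*(-7*r - 27) + w*(5 - 17*r) + 6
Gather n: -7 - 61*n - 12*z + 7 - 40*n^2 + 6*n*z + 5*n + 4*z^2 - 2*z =-40*n^2 + n*(6*z - 56) + 4*z^2 - 14*z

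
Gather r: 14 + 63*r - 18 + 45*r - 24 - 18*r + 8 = 90*r - 20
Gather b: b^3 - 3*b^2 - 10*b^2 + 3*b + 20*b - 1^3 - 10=b^3 - 13*b^2 + 23*b - 11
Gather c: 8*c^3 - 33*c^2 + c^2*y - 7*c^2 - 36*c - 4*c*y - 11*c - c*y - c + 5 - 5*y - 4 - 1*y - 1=8*c^3 + c^2*(y - 40) + c*(-5*y - 48) - 6*y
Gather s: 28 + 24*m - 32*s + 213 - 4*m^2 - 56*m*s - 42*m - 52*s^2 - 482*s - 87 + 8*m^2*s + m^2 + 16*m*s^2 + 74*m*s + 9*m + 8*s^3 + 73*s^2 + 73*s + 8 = -3*m^2 - 9*m + 8*s^3 + s^2*(16*m + 21) + s*(8*m^2 + 18*m - 441) + 162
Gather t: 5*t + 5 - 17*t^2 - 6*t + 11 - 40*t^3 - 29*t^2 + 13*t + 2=-40*t^3 - 46*t^2 + 12*t + 18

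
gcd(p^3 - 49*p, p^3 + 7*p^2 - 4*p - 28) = p + 7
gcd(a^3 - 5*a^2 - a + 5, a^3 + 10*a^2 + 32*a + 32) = 1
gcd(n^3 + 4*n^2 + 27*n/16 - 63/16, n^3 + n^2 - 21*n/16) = n^2 + n - 21/16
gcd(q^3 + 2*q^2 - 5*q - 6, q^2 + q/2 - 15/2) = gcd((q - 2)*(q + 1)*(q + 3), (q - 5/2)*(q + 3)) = q + 3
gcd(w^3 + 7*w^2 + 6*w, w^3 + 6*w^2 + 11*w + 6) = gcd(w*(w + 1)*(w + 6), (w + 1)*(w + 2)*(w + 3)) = w + 1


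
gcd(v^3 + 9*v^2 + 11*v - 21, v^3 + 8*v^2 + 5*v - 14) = v^2 + 6*v - 7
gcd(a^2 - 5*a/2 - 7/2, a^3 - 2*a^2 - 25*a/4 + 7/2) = a - 7/2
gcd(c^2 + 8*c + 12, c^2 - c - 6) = c + 2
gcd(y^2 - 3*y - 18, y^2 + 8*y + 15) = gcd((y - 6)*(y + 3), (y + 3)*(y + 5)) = y + 3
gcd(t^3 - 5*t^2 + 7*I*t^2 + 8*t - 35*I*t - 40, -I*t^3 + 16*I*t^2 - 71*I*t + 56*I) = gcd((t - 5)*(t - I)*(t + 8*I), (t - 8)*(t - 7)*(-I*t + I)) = 1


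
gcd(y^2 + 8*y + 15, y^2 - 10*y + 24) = 1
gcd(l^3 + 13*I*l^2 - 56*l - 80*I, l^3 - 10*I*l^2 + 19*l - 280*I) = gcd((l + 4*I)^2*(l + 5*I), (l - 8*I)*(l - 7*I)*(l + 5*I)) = l + 5*I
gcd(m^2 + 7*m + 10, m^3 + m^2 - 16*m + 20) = m + 5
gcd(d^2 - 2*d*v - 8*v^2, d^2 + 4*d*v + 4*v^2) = d + 2*v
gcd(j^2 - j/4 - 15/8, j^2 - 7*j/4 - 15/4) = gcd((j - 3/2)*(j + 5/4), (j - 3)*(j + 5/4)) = j + 5/4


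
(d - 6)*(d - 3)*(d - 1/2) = d^3 - 19*d^2/2 + 45*d/2 - 9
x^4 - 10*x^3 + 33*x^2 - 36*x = x*(x - 4)*(x - 3)^2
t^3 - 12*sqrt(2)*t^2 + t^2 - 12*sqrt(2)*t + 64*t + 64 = (t + 1)*(t - 8*sqrt(2))*(t - 4*sqrt(2))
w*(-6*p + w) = -6*p*w + w^2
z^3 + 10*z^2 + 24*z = z*(z + 4)*(z + 6)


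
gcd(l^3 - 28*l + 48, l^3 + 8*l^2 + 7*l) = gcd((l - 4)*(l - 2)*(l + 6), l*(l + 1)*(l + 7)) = 1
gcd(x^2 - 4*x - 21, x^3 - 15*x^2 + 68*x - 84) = x - 7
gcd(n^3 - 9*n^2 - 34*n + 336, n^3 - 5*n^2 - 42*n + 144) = n^2 - 2*n - 48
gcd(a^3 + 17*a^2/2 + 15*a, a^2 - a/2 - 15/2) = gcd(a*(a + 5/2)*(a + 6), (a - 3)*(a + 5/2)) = a + 5/2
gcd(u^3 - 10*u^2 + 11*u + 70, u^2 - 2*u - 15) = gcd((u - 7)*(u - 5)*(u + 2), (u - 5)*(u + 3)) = u - 5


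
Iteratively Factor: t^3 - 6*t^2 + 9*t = (t - 3)*(t^2 - 3*t) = (t - 3)^2*(t)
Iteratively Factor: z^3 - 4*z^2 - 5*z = (z)*(z^2 - 4*z - 5) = z*(z - 5)*(z + 1)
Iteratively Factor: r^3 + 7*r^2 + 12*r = (r)*(r^2 + 7*r + 12) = r*(r + 3)*(r + 4)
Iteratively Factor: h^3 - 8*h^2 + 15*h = (h - 3)*(h^2 - 5*h) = (h - 5)*(h - 3)*(h)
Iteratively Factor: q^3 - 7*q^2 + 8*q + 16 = (q - 4)*(q^2 - 3*q - 4) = (q - 4)^2*(q + 1)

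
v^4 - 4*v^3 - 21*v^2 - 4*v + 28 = (v - 7)*(v - 1)*(v + 2)^2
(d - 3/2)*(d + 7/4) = d^2 + d/4 - 21/8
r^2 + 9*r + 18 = (r + 3)*(r + 6)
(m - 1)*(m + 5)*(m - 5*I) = m^3 + 4*m^2 - 5*I*m^2 - 5*m - 20*I*m + 25*I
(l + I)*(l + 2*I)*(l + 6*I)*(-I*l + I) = -I*l^4 + 9*l^3 + I*l^3 - 9*l^2 + 20*I*l^2 - 12*l - 20*I*l + 12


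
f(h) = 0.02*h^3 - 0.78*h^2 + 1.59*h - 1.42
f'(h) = 0.06*h^2 - 1.56*h + 1.59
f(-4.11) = -22.52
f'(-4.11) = 9.02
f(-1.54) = -5.79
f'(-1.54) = 4.13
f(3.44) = -4.37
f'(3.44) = -3.07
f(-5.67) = -39.16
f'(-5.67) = 12.36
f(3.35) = -4.10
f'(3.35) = -2.96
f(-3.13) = -14.65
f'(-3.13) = 7.06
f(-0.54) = -2.51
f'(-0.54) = 2.45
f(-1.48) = -5.55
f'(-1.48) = 4.03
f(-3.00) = -13.75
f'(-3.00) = 6.81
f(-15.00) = -268.27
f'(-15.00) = 38.49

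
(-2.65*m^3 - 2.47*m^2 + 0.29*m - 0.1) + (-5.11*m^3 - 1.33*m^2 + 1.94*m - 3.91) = -7.76*m^3 - 3.8*m^2 + 2.23*m - 4.01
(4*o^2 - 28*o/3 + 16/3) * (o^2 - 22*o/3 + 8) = 4*o^4 - 116*o^3/3 + 952*o^2/9 - 1024*o/9 + 128/3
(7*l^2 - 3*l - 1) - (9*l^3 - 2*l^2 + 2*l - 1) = -9*l^3 + 9*l^2 - 5*l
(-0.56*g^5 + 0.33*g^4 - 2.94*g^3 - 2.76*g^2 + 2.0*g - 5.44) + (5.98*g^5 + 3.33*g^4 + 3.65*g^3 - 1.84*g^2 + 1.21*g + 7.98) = 5.42*g^5 + 3.66*g^4 + 0.71*g^3 - 4.6*g^2 + 3.21*g + 2.54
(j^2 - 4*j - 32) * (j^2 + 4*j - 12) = j^4 - 60*j^2 - 80*j + 384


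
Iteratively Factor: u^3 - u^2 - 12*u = (u)*(u^2 - u - 12) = u*(u - 4)*(u + 3)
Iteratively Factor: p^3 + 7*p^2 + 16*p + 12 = (p + 3)*(p^2 + 4*p + 4) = (p + 2)*(p + 3)*(p + 2)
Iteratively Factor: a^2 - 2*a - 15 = (a - 5)*(a + 3)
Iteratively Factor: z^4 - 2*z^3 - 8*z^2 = (z - 4)*(z^3 + 2*z^2) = (z - 4)*(z + 2)*(z^2) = z*(z - 4)*(z + 2)*(z)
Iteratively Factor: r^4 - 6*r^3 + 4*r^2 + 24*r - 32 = (r - 2)*(r^3 - 4*r^2 - 4*r + 16) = (r - 4)*(r - 2)*(r^2 - 4) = (r - 4)*(r - 2)*(r + 2)*(r - 2)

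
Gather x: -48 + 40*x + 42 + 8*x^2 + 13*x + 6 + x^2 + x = 9*x^2 + 54*x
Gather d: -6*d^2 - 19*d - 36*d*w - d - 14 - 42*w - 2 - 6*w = -6*d^2 + d*(-36*w - 20) - 48*w - 16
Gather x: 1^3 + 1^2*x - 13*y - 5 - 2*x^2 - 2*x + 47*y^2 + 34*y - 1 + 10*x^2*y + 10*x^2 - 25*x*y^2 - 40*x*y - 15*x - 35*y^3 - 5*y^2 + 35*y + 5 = x^2*(10*y + 8) + x*(-25*y^2 - 40*y - 16) - 35*y^3 + 42*y^2 + 56*y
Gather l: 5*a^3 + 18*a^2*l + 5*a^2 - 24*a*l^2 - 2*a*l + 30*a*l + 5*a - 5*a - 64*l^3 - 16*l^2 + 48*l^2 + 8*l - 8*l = 5*a^3 + 5*a^2 - 64*l^3 + l^2*(32 - 24*a) + l*(18*a^2 + 28*a)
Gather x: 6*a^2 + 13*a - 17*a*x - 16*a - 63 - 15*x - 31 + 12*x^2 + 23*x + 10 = 6*a^2 - 3*a + 12*x^2 + x*(8 - 17*a) - 84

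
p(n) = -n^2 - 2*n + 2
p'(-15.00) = 28.00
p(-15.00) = -193.00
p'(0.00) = -2.00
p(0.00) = 2.00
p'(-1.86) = 1.72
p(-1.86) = 2.26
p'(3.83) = -9.66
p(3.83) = -20.33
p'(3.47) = -8.94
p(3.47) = -16.98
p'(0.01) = -2.02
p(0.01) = 1.98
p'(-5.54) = 9.08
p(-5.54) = -17.61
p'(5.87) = -13.74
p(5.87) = -44.20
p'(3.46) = -8.92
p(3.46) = -16.89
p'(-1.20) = 0.40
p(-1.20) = 2.96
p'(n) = -2*n - 2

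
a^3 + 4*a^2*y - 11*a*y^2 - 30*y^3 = (a - 3*y)*(a + 2*y)*(a + 5*y)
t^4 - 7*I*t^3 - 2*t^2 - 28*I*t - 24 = (t - 6*I)*(t - 2*I)*(t - I)*(t + 2*I)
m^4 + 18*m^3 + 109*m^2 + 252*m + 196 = (m + 2)^2*(m + 7)^2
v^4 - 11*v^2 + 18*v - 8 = (v - 2)*(v - 1)^2*(v + 4)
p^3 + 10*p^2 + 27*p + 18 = (p + 1)*(p + 3)*(p + 6)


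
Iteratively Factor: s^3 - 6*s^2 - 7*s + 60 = (s - 5)*(s^2 - s - 12) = (s - 5)*(s - 4)*(s + 3)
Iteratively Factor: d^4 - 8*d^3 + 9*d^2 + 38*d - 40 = (d - 1)*(d^3 - 7*d^2 + 2*d + 40) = (d - 1)*(d + 2)*(d^2 - 9*d + 20) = (d - 5)*(d - 1)*(d + 2)*(d - 4)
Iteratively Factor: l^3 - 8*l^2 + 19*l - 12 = (l - 3)*(l^2 - 5*l + 4) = (l - 4)*(l - 3)*(l - 1)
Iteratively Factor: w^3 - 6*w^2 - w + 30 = (w - 5)*(w^2 - w - 6) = (w - 5)*(w + 2)*(w - 3)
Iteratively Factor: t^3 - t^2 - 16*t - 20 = (t + 2)*(t^2 - 3*t - 10) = (t - 5)*(t + 2)*(t + 2)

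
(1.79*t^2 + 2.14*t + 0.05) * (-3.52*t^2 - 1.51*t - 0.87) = -6.3008*t^4 - 10.2357*t^3 - 4.9647*t^2 - 1.9373*t - 0.0435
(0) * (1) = 0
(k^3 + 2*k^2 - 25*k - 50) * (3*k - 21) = 3*k^4 - 15*k^3 - 117*k^2 + 375*k + 1050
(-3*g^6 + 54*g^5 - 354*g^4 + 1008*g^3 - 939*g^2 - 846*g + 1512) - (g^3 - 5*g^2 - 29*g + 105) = -3*g^6 + 54*g^5 - 354*g^4 + 1007*g^3 - 934*g^2 - 817*g + 1407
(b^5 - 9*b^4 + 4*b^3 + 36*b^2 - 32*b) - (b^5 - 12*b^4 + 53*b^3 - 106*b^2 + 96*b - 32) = 3*b^4 - 49*b^3 + 142*b^2 - 128*b + 32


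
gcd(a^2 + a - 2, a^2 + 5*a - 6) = a - 1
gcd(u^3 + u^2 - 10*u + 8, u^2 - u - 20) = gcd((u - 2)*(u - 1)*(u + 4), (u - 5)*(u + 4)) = u + 4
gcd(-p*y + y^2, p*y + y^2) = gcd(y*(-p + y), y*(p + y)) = y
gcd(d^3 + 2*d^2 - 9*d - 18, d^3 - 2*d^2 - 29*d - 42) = d^2 + 5*d + 6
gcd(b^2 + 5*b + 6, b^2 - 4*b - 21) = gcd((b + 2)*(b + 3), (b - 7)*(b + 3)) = b + 3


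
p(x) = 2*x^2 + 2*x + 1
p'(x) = 4*x + 2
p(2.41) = 17.44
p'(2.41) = 11.64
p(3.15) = 27.14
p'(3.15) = 14.60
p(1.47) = 8.26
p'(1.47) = 7.88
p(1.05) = 5.30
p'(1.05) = 6.20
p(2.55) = 19.10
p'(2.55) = 12.20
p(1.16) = 6.01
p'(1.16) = 6.64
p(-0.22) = 0.66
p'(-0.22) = 1.12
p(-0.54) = 0.50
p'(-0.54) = -0.16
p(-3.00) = 13.00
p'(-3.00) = -10.00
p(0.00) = 1.00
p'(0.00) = 2.00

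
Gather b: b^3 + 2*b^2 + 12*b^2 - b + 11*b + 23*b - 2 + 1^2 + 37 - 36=b^3 + 14*b^2 + 33*b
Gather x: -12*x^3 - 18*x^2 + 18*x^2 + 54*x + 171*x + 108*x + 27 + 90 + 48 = -12*x^3 + 333*x + 165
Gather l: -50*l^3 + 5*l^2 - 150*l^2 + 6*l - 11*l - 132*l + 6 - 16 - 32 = -50*l^3 - 145*l^2 - 137*l - 42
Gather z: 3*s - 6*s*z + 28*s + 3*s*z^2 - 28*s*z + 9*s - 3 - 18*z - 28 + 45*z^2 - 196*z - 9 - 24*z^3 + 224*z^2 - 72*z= 40*s - 24*z^3 + z^2*(3*s + 269) + z*(-34*s - 286) - 40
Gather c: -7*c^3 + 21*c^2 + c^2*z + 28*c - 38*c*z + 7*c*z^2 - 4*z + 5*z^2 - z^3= -7*c^3 + c^2*(z + 21) + c*(7*z^2 - 38*z + 28) - z^3 + 5*z^2 - 4*z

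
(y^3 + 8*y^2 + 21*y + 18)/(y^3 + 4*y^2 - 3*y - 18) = (y + 2)/(y - 2)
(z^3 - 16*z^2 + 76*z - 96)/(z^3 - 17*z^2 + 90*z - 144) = (z - 2)/(z - 3)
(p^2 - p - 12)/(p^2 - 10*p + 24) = (p + 3)/(p - 6)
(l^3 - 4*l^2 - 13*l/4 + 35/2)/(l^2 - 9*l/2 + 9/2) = (4*l^3 - 16*l^2 - 13*l + 70)/(2*(2*l^2 - 9*l + 9))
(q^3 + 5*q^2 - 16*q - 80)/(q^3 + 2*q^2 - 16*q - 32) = (q + 5)/(q + 2)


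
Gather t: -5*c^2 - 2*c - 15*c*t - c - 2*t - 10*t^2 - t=-5*c^2 - 3*c - 10*t^2 + t*(-15*c - 3)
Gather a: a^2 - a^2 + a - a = 0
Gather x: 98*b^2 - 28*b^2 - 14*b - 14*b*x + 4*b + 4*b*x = 70*b^2 - 10*b*x - 10*b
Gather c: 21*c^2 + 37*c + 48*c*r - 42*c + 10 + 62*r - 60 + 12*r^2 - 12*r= 21*c^2 + c*(48*r - 5) + 12*r^2 + 50*r - 50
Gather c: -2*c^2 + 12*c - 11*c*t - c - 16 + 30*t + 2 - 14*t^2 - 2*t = -2*c^2 + c*(11 - 11*t) - 14*t^2 + 28*t - 14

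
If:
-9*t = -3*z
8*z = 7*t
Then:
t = 0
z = 0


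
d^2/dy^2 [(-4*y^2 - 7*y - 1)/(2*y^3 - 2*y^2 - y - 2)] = 2*(-16*y^6 - 84*y^5 + 36*y^4 - 114*y^3 - 126*y^2 + 66*y + 1)/(8*y^9 - 24*y^8 + 12*y^7 - 8*y^6 + 42*y^5 - 6*y^4 - y^3 - 30*y^2 - 12*y - 8)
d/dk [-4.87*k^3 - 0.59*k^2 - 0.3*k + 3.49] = -14.61*k^2 - 1.18*k - 0.3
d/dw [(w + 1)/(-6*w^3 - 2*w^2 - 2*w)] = (-w*(3*w^2 + w + 1) + (w + 1)*(9*w^2 + 2*w + 1))/(2*w^2*(3*w^2 + w + 1)^2)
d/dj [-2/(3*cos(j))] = -2*sin(j)/(3*cos(j)^2)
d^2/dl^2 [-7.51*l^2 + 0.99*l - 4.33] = -15.0200000000000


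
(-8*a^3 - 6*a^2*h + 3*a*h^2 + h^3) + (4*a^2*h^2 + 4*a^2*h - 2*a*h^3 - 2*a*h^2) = -8*a^3 + 4*a^2*h^2 - 2*a^2*h - 2*a*h^3 + a*h^2 + h^3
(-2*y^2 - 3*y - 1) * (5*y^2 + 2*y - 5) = -10*y^4 - 19*y^3 - y^2 + 13*y + 5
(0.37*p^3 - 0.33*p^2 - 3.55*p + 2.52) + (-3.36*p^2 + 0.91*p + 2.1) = 0.37*p^3 - 3.69*p^2 - 2.64*p + 4.62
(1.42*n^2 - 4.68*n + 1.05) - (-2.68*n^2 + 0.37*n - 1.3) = 4.1*n^2 - 5.05*n + 2.35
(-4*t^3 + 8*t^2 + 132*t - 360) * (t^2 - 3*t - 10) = -4*t^5 + 20*t^4 + 148*t^3 - 836*t^2 - 240*t + 3600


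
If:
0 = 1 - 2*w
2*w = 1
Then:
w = 1/2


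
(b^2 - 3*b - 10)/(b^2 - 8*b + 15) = (b + 2)/(b - 3)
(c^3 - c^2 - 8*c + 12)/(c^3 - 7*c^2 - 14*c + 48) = (c - 2)/(c - 8)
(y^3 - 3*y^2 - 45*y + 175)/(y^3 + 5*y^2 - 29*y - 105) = (y - 5)/(y + 3)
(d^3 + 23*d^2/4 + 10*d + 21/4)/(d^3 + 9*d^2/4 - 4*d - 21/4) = (4*d + 7)/(4*d - 7)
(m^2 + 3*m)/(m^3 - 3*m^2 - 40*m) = (m + 3)/(m^2 - 3*m - 40)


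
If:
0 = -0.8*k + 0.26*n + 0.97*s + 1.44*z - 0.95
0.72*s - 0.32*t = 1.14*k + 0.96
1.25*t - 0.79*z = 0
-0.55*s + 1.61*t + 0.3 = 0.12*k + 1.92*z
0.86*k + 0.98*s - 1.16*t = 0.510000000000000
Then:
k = -0.35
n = 0.22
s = 0.76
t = -0.05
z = -0.09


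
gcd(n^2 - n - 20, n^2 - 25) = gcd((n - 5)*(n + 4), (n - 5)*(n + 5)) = n - 5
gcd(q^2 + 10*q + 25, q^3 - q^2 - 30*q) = q + 5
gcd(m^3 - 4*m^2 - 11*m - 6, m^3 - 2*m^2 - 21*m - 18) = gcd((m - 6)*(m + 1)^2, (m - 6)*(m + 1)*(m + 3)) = m^2 - 5*m - 6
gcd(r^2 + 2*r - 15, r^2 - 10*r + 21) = r - 3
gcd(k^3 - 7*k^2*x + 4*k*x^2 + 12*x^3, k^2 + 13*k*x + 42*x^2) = 1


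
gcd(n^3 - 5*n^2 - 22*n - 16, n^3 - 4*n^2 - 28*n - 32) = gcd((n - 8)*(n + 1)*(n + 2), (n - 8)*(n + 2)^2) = n^2 - 6*n - 16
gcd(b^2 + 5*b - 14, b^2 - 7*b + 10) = b - 2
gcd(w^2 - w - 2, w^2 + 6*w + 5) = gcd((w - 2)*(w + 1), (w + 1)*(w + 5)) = w + 1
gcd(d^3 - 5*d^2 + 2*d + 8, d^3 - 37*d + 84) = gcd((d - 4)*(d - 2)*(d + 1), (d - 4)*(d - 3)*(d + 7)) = d - 4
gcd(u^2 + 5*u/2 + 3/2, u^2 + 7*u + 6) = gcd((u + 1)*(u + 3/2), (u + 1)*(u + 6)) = u + 1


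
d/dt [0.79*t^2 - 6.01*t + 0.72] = 1.58*t - 6.01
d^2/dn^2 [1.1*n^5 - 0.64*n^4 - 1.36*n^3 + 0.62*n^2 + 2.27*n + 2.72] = 22.0*n^3 - 7.68*n^2 - 8.16*n + 1.24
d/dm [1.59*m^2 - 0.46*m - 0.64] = 3.18*m - 0.46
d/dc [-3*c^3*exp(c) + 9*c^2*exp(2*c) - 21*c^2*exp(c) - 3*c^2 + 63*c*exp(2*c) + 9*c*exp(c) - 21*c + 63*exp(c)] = -3*c^3*exp(c) + 18*c^2*exp(2*c) - 30*c^2*exp(c) + 144*c*exp(2*c) - 33*c*exp(c) - 6*c + 63*exp(2*c) + 72*exp(c) - 21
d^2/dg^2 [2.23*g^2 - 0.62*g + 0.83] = 4.46000000000000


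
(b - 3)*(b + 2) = b^2 - b - 6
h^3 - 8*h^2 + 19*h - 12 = (h - 4)*(h - 3)*(h - 1)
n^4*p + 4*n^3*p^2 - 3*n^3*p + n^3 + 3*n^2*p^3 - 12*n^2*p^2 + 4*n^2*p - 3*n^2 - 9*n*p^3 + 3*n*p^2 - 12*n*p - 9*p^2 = (n - 3)*(n + p)*(n + 3*p)*(n*p + 1)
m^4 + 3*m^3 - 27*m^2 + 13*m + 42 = (m - 3)*(m - 2)*(m + 1)*(m + 7)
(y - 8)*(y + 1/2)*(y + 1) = y^3 - 13*y^2/2 - 23*y/2 - 4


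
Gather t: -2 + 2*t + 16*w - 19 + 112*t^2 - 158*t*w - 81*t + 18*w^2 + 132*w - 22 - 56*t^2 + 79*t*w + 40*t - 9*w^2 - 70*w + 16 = 56*t^2 + t*(-79*w - 39) + 9*w^2 + 78*w - 27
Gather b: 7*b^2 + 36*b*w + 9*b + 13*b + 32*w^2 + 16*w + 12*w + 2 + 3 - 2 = 7*b^2 + b*(36*w + 22) + 32*w^2 + 28*w + 3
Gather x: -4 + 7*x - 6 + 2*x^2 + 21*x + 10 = 2*x^2 + 28*x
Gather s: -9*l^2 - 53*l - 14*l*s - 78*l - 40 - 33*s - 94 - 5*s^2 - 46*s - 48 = -9*l^2 - 131*l - 5*s^2 + s*(-14*l - 79) - 182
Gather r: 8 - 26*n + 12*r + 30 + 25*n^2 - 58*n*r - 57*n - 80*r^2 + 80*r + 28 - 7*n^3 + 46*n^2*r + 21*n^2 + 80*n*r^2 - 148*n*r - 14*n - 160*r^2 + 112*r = -7*n^3 + 46*n^2 - 97*n + r^2*(80*n - 240) + r*(46*n^2 - 206*n + 204) + 66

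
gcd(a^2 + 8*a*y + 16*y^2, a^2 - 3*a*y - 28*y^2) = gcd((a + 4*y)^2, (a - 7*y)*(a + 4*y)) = a + 4*y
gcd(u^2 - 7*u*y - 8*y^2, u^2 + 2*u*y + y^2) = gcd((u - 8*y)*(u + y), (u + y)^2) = u + y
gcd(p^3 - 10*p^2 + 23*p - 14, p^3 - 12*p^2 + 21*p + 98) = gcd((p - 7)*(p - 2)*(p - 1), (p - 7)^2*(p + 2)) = p - 7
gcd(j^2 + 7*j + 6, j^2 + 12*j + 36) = j + 6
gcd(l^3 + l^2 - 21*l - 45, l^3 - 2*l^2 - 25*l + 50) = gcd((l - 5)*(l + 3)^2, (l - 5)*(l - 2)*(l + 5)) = l - 5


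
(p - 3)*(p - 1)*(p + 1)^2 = p^4 - 2*p^3 - 4*p^2 + 2*p + 3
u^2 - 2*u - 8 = (u - 4)*(u + 2)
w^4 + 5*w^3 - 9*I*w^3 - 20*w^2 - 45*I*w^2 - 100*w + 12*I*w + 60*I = (w + 5)*(w - 6*I)*(w - 2*I)*(w - I)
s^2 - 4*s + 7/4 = (s - 7/2)*(s - 1/2)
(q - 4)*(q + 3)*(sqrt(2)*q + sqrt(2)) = sqrt(2)*q^3 - 13*sqrt(2)*q - 12*sqrt(2)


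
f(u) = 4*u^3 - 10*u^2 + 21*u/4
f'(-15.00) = 3005.25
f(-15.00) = -15828.75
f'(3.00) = 53.25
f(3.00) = 33.75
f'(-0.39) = 14.88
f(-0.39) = -3.81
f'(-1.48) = 61.13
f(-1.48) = -42.64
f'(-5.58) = 490.49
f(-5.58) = -1035.62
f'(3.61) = 89.44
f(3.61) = 76.82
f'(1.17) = -1.72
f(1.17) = -1.14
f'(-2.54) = 133.47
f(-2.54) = -143.40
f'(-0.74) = 26.62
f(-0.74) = -10.98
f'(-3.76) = 250.10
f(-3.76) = -373.75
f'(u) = 12*u^2 - 20*u + 21/4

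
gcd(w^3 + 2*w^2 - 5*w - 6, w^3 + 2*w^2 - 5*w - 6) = w^3 + 2*w^2 - 5*w - 6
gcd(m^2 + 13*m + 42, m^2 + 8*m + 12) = m + 6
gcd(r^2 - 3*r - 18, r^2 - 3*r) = 1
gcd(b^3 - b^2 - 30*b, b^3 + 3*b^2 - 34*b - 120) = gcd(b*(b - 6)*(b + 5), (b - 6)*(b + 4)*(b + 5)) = b^2 - b - 30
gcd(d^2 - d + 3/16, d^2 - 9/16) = d - 3/4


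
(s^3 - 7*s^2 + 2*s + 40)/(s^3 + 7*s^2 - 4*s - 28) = (s^2 - 9*s + 20)/(s^2 + 5*s - 14)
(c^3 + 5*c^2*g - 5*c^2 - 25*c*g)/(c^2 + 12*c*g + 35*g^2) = c*(c - 5)/(c + 7*g)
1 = 1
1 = 1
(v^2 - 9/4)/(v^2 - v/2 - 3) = (v - 3/2)/(v - 2)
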